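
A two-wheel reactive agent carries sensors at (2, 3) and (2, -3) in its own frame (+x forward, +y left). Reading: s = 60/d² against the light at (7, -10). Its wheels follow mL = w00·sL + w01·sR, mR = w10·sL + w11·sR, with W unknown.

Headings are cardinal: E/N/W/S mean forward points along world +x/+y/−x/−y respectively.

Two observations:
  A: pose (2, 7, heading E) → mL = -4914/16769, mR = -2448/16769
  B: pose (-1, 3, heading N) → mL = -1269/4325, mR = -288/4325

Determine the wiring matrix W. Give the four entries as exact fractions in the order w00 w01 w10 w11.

obs A: pose=(2,7,E) → sL=60/409, sR=12/41, mL=-4914/16769, mR=-2448/16769
obs B: pose=(-1,3,N) → sL=30/173, sR=6/25, mL=-1269/4325, mR=-288/4325
sensor matrix S = [[60/409, 12/41], [30/173, 6/25]]; det S = -225504/14505185
solve [mL_A; mL_B] = S·[w00; w01] and [mR_A; mR_B] = S·[w10; w11]:
  w00 = -1, w01 = -1/2, w10 = 1, w11 = -1

-1 -1/2 1 -1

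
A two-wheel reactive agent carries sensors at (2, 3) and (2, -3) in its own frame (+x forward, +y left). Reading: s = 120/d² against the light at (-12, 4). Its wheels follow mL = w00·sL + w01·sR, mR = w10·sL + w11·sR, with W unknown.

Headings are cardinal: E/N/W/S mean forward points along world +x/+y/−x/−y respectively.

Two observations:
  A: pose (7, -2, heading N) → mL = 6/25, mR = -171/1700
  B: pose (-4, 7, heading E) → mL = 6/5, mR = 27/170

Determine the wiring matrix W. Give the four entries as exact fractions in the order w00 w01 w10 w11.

0 1 -1/2 1/2

obs A: pose=(7,-2,N) → sL=15/34, sR=6/25, mL=6/25, mR=-171/1700
obs B: pose=(-4,7,E) → sL=15/17, sR=6/5, mL=6/5, mR=27/170
sensor matrix S = [[15/34, 6/25], [15/17, 6/5]]; det S = 27/85
solve [mL_A; mL_B] = S·[w00; w01] and [mR_A; mR_B] = S·[w10; w11]:
  w00 = 0, w01 = 1, w10 = -1/2, w11 = 1/2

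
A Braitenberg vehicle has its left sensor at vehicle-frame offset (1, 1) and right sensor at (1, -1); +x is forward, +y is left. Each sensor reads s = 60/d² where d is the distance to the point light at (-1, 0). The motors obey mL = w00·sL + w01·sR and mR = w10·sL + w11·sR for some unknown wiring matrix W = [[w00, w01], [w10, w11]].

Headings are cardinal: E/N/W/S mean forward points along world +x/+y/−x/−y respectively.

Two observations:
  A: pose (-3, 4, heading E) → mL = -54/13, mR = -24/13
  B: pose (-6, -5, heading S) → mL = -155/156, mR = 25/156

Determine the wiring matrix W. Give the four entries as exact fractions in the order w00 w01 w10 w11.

obs A: pose=(-3,4,E) → sL=30/13, sR=6, mL=-54/13, mR=-24/13
obs B: pose=(-6,-5,S) → sL=15/13, sR=5/6, mL=-155/156, mR=25/156
sensor matrix S = [[30/13, 6], [15/13, 5/6]]; det S = -5
solve [mL_A; mL_B] = S·[w00; w01] and [mR_A; mR_B] = S·[w10; w11]:
  w00 = -1/2, w01 = -1/2, w10 = 1/2, w11 = -1/2

-1/2 -1/2 1/2 -1/2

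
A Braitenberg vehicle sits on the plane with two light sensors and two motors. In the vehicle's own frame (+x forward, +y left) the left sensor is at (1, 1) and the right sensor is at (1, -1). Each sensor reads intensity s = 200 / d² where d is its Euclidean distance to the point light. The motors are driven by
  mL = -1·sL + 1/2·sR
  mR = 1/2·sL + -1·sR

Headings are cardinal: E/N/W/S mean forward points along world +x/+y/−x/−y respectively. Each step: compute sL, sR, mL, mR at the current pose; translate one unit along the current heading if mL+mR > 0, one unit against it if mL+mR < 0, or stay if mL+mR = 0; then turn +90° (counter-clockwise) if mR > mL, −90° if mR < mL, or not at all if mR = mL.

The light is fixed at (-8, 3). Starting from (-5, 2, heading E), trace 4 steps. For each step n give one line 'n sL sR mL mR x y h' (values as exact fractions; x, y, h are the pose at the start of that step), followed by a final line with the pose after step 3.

n=0: pose=(-5,2,E); sL=25/2, sR=10; mL=-15/2, mR=-15/4; mL+mR=-45/4 → advance -1; mR−mL=15/4 → turn +1·90°
n=1: pose=(-6,2,N); sL=200, sR=200/9; mL=-1700/9, mR=700/9; mL+mR=-1000/9 → advance -1; mR−mL=800/3 → turn +1·90°
n=2: pose=(-6,1,W); sL=20, sR=100; mL=30, mR=-90; mL+mR=-60 → advance -1; mR−mL=-120 → turn -1·90°
n=3: pose=(-5,1,N); sL=40, sR=200/17; mL=-580/17, mR=140/17; mL+mR=-440/17 → advance -1; mR−mL=720/17 → turn +1·90°

0 25/2 10 -15/2 -15/4 -5 2 E
1 200 200/9 -1700/9 700/9 -6 2 N
2 20 100 30 -90 -6 1 W
3 40 200/17 -580/17 140/17 -5 1 N
final -5 0 W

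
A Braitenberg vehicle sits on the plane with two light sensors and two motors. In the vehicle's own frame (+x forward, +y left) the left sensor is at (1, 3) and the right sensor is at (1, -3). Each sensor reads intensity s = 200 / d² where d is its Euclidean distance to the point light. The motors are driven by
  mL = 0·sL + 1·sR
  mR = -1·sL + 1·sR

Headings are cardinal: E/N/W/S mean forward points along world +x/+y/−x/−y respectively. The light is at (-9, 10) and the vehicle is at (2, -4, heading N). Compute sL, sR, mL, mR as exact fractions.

200/233 40/73 40/73 -5280/17009

left sensor world pos  = (-1, -3); dL² = 233
right sensor world pos = (5, -3); dR² = 365
sL = 200/233 = 200/233
sR = 200/365 = 40/73
mL = 0·sL + 1·sR = 40/73
mR = -1·sL + 1·sR = -5280/17009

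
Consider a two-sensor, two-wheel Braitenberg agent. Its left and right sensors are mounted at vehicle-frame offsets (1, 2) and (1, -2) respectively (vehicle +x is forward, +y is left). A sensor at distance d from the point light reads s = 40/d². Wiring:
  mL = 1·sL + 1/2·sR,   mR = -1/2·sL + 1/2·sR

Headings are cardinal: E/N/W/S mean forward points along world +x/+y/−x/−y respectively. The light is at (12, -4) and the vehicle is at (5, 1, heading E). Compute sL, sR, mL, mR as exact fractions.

left sensor world pos  = (6, 3); dL² = 85
right sensor world pos = (6, -1); dR² = 45
sL = 40/85 = 8/17
sR = 40/45 = 8/9
mL = 1·sL + 1/2·sR = 140/153
mR = -1/2·sL + 1/2·sR = 32/153

8/17 8/9 140/153 32/153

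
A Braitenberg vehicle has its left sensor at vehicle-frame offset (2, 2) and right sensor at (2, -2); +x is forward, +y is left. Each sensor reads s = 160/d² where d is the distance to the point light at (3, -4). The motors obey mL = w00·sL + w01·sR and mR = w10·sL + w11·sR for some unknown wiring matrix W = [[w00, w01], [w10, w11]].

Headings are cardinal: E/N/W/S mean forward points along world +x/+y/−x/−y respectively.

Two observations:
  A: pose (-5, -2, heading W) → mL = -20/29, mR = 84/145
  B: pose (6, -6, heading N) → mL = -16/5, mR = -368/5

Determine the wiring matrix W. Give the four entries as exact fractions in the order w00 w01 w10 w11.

obs A: pose=(-5,-2,W) → sL=8/5, sR=40/29, mL=-20/29, mR=84/145
obs B: pose=(6,-6,N) → sL=160, sR=32/5, mL=-16/5, mR=-368/5
sensor matrix S = [[8/5, 40/29], [160, 32/5]]; det S = -152576/725
solve [mL_A; mL_B] = S·[w00; w01] and [mR_A; mR_B] = S·[w10; w11]:
  w00 = 0, w01 = -1/2, w10 = -1/2, w11 = 1

0 -1/2 -1/2 1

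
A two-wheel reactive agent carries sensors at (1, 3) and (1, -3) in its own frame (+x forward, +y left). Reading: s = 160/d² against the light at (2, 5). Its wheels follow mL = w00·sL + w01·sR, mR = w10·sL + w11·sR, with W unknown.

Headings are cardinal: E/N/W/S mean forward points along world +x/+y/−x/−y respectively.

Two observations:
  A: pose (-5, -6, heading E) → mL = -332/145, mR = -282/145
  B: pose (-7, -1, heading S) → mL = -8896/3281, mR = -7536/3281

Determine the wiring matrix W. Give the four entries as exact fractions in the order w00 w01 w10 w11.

obs A: pose=(-5,-6,E) → sL=8/5, sR=20/29, mL=-332/145, mR=-282/145
obs B: pose=(-7,-1,S) → sL=32/17, sR=160/193, mL=-8896/3281, mR=-7536/3281
sensor matrix S = [[8/5, 20/29], [32/17, 160/193]]; det S = 2688/95149
solve [mL_A; mL_B] = S·[w00; w01] and [mR_A; mR_B] = S·[w10; w11]:
  w00 = -1, w01 = -1, w10 = -1, w11 = -1/2

-1 -1 -1 -1/2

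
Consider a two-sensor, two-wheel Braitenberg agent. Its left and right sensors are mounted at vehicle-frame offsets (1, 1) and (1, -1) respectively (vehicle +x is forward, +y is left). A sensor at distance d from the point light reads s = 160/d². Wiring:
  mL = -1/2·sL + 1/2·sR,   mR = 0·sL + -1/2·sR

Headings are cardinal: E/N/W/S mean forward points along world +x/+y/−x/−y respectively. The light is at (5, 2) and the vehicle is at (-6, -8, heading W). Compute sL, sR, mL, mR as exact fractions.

32/53 32/45 128/2385 -16/45

left sensor world pos  = (-7, -9); dL² = 265
right sensor world pos = (-7, -7); dR² = 225
sL = 160/265 = 32/53
sR = 160/225 = 32/45
mL = -1/2·sL + 1/2·sR = 128/2385
mR = 0·sL + -1/2·sR = -16/45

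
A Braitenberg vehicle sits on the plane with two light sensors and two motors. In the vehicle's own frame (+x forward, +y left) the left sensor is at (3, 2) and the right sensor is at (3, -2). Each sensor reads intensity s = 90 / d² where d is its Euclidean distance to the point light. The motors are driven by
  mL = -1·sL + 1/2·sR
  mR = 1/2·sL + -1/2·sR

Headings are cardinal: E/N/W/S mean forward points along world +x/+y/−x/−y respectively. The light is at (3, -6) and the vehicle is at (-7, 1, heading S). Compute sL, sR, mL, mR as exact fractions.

9/8 9/16 -27/32 9/32

left sensor world pos  = (-5, -2); dL² = 80
right sensor world pos = (-9, -2); dR² = 160
sL = 90/80 = 9/8
sR = 90/160 = 9/16
mL = -1·sL + 1/2·sR = -27/32
mR = 1/2·sL + -1/2·sR = 9/32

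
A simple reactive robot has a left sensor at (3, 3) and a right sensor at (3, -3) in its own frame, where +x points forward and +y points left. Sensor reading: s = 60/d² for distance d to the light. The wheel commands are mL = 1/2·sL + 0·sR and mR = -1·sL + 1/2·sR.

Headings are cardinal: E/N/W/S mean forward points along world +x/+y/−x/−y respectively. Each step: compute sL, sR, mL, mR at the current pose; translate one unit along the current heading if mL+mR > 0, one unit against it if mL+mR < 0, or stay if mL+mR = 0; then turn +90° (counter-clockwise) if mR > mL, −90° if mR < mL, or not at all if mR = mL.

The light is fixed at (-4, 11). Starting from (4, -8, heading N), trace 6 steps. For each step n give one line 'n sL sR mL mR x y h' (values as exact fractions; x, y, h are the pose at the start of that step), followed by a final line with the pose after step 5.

0 60/281 60/377 30/281 -14190/105937 4 -8 N
1 6/41 6/65 3/41 -267/2665 4 -9 E
2 60/629 12/109 30/629 -2766/68561 3 -9 S
3 15/148 3/17 15/296 -33/2516 3 -10 W
4 20/111 4/27 10/111 -106/999 2 -10 N
5 30/221 30/353 15/221 -7275/78013 2 -11 E
final 1 -11 S

n=0: pose=(4,-8,N); sL=60/281, sR=60/377; mL=30/281, mR=-14190/105937; mL+mR=-2880/105937 → advance -1; mR−mL=-25500/105937 → turn -1·90°
n=1: pose=(4,-9,E); sL=6/41, sR=6/65; mL=3/41, mR=-267/2665; mL+mR=-72/2665 → advance -1; mR−mL=-462/2665 → turn -1·90°
n=2: pose=(3,-9,S); sL=60/629, sR=12/109; mL=30/629, mR=-2766/68561; mL+mR=504/68561 → advance +1; mR−mL=-6036/68561 → turn -1·90°
n=3: pose=(3,-10,W); sL=15/148, sR=3/17; mL=15/296, mR=-33/2516; mL+mR=189/5032 → advance +1; mR−mL=-321/5032 → turn -1·90°
n=4: pose=(2,-10,N); sL=20/111, sR=4/27; mL=10/111, mR=-106/999; mL+mR=-16/999 → advance -1; mR−mL=-196/999 → turn -1·90°
n=5: pose=(2,-11,E); sL=30/221, sR=30/353; mL=15/221, mR=-7275/78013; mL+mR=-1980/78013 → advance -1; mR−mL=-12570/78013 → turn -1·90°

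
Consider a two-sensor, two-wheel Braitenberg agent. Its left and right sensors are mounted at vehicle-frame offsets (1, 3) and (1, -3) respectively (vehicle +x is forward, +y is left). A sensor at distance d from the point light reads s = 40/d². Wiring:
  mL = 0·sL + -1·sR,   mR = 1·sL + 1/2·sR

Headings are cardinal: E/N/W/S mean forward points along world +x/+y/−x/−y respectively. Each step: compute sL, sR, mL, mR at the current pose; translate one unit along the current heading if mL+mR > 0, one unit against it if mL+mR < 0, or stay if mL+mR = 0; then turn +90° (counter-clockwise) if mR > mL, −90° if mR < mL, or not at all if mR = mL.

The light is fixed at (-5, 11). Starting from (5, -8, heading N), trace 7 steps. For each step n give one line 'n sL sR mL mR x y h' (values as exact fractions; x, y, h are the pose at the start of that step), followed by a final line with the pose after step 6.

0 40/373 40/493 -40/493 27180/183889 5 -8 N
1 20/261 20/153 -20/153 70/493 5 -7 W
2 8/101 40/397 -40/397 5196/40097 4 -7 S
3 10/89 5/73 -5/73 1905/12994 4 -8 E
4 40/373 40/493 -40/493 27180/183889 5 -8 N
5 20/261 20/153 -20/153 70/493 5 -7 W
6 8/101 40/397 -40/397 5196/40097 4 -7 S
final 4 -8 E

n=0: pose=(5,-8,N); sL=40/373, sR=40/493; mL=-40/493, mR=27180/183889; mL+mR=12260/183889 → advance +1; mR−mL=42100/183889 → turn +1·90°
n=1: pose=(5,-7,W); sL=20/261, sR=20/153; mL=-20/153, mR=70/493; mL+mR=50/4437 → advance +1; mR−mL=1210/4437 → turn +1·90°
n=2: pose=(4,-7,S); sL=8/101, sR=40/397; mL=-40/397, mR=5196/40097; mL+mR=1156/40097 → advance +1; mR−mL=9236/40097 → turn +1·90°
n=3: pose=(4,-8,E); sL=10/89, sR=5/73; mL=-5/73, mR=1905/12994; mL+mR=1015/12994 → advance +1; mR−mL=2795/12994 → turn +1·90°
n=4: pose=(5,-8,N); sL=40/373, sR=40/493; mL=-40/493, mR=27180/183889; mL+mR=12260/183889 → advance +1; mR−mL=42100/183889 → turn +1·90°
n=5: pose=(5,-7,W); sL=20/261, sR=20/153; mL=-20/153, mR=70/493; mL+mR=50/4437 → advance +1; mR−mL=1210/4437 → turn +1·90°
n=6: pose=(4,-7,S); sL=8/101, sR=40/397; mL=-40/397, mR=5196/40097; mL+mR=1156/40097 → advance +1; mR−mL=9236/40097 → turn +1·90°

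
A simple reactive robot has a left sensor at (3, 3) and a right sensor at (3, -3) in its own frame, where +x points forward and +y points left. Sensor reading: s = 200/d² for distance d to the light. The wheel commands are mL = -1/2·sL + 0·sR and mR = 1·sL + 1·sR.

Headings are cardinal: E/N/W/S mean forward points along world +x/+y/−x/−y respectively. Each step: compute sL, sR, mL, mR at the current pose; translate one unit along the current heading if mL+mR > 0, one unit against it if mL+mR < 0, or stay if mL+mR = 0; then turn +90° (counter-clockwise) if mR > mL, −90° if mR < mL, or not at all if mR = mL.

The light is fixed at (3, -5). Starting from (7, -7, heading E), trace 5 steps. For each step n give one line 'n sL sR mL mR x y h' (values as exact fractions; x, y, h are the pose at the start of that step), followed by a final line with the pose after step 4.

0 4 100/37 -2 248/37 7 -7 E
1 40 40/13 -20 560/13 8 -7 N
2 10 25 -5 35 8 -6 W
3 40/13 200/17 -20/13 3280/221 7 -6 S
4 4 100/37 -2 248/37 7 -7 E
final 8 -7 N

n=0: pose=(7,-7,E); sL=4, sR=100/37; mL=-2, mR=248/37; mL+mR=174/37 → advance +1; mR−mL=322/37 → turn +1·90°
n=1: pose=(8,-7,N); sL=40, sR=40/13; mL=-20, mR=560/13; mL+mR=300/13 → advance +1; mR−mL=820/13 → turn +1·90°
n=2: pose=(8,-6,W); sL=10, sR=25; mL=-5, mR=35; mL+mR=30 → advance +1; mR−mL=40 → turn +1·90°
n=3: pose=(7,-6,S); sL=40/13, sR=200/17; mL=-20/13, mR=3280/221; mL+mR=2940/221 → advance +1; mR−mL=3620/221 → turn +1·90°
n=4: pose=(7,-7,E); sL=4, sR=100/37; mL=-2, mR=248/37; mL+mR=174/37 → advance +1; mR−mL=322/37 → turn +1·90°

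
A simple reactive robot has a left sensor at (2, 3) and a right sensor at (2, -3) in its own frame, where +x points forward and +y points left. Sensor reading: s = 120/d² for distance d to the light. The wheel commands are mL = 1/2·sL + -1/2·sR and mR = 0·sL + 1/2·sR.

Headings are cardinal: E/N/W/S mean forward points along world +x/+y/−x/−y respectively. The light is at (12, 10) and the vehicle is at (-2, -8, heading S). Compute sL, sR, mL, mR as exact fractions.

120/521 120/689 10080/358969 60/689

left sensor world pos  = (1, -10); dL² = 521
right sensor world pos = (-5, -10); dR² = 689
sL = 120/521 = 120/521
sR = 120/689 = 120/689
mL = 1/2·sL + -1/2·sR = 10080/358969
mR = 0·sL + 1/2·sR = 60/689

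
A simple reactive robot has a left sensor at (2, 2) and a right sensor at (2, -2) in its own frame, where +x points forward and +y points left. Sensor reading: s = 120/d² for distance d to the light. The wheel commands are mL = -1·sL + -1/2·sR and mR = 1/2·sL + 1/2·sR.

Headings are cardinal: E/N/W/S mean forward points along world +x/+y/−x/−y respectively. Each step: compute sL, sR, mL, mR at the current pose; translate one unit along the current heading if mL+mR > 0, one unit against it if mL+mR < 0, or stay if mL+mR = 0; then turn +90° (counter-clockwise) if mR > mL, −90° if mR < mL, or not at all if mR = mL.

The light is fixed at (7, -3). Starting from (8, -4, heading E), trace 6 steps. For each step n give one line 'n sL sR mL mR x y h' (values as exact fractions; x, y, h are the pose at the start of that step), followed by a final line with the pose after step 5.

n=0: pose=(8,-4,E); sL=12, sR=20/3; mL=-46/3, mR=28/3; mL+mR=-6 → advance -1; mR−mL=74/3 → turn +1·90°
n=1: pose=(7,-4,N); sL=24, sR=24; mL=-36, mR=24; mL+mR=-12 → advance -1; mR−mL=60 → turn +1·90°
n=2: pose=(7,-5,W); sL=6, sR=30; mL=-21, mR=18; mL+mR=-3 → advance -1; mR−mL=39 → turn +1·90°
n=3: pose=(8,-5,S); sL=24/5, sR=120/17; mL=-708/85, mR=504/85; mL+mR=-12/5 → advance -1; mR−mL=1212/85 → turn +1·90°
n=4: pose=(8,-4,E); sL=12, sR=20/3; mL=-46/3, mR=28/3; mL+mR=-6 → advance -1; mR−mL=74/3 → turn +1·90°
n=5: pose=(7,-4,N); sL=24, sR=24; mL=-36, mR=24; mL+mR=-12 → advance -1; mR−mL=60 → turn +1·90°

0 12 20/3 -46/3 28/3 8 -4 E
1 24 24 -36 24 7 -4 N
2 6 30 -21 18 7 -5 W
3 24/5 120/17 -708/85 504/85 8 -5 S
4 12 20/3 -46/3 28/3 8 -4 E
5 24 24 -36 24 7 -4 N
final 7 -5 W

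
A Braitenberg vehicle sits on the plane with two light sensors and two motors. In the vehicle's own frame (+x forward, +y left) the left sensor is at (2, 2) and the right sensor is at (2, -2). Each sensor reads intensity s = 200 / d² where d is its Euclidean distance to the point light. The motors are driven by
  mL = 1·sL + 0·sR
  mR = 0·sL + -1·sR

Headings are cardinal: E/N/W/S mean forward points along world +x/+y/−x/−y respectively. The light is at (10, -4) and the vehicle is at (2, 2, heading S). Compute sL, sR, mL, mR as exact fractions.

50/13 50/29 50/13 -50/29

left sensor world pos  = (4, 0); dL² = 52
right sensor world pos = (0, 0); dR² = 116
sL = 200/52 = 50/13
sR = 200/116 = 50/29
mL = 1·sL + 0·sR = 50/13
mR = 0·sL + -1·sR = -50/29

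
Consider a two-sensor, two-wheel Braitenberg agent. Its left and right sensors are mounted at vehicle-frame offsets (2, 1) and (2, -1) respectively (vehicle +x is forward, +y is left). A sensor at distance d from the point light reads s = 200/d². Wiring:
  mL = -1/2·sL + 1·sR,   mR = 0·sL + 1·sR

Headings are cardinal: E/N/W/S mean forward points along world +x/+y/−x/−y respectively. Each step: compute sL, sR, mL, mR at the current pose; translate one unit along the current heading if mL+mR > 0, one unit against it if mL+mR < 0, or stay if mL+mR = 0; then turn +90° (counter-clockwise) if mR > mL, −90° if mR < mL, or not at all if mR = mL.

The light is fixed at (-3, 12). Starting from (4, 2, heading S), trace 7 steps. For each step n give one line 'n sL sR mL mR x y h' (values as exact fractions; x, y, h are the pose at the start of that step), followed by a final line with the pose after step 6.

0 25/26 10/9 295/468 10/9 4 2 S
1 200/181 8/9 548/1629 8/9 4 1 E
2 20/13 100/81 490/1053 100/81 5 1 N
3 200/157 200/117 19700/18369 200/117 5 2 W
4 25/26 10/9 295/468 10/9 4 2 S
5 200/181 8/9 548/1629 8/9 4 1 E
6 20/13 100/81 490/1053 100/81 5 1 N
final 5 2 W

n=0: pose=(4,2,S); sL=25/26, sR=10/9; mL=295/468, mR=10/9; mL+mR=815/468 → advance +1; mR−mL=25/52 → turn +1·90°
n=1: pose=(4,1,E); sL=200/181, sR=8/9; mL=548/1629, mR=8/9; mL+mR=1996/1629 → advance +1; mR−mL=100/181 → turn +1·90°
n=2: pose=(5,1,N); sL=20/13, sR=100/81; mL=490/1053, mR=100/81; mL+mR=1790/1053 → advance +1; mR−mL=10/13 → turn +1·90°
n=3: pose=(5,2,W); sL=200/157, sR=200/117; mL=19700/18369, mR=200/117; mL+mR=51100/18369 → advance +1; mR−mL=100/157 → turn +1·90°
n=4: pose=(4,2,S); sL=25/26, sR=10/9; mL=295/468, mR=10/9; mL+mR=815/468 → advance +1; mR−mL=25/52 → turn +1·90°
n=5: pose=(4,1,E); sL=200/181, sR=8/9; mL=548/1629, mR=8/9; mL+mR=1996/1629 → advance +1; mR−mL=100/181 → turn +1·90°
n=6: pose=(5,1,N); sL=20/13, sR=100/81; mL=490/1053, mR=100/81; mL+mR=1790/1053 → advance +1; mR−mL=10/13 → turn +1·90°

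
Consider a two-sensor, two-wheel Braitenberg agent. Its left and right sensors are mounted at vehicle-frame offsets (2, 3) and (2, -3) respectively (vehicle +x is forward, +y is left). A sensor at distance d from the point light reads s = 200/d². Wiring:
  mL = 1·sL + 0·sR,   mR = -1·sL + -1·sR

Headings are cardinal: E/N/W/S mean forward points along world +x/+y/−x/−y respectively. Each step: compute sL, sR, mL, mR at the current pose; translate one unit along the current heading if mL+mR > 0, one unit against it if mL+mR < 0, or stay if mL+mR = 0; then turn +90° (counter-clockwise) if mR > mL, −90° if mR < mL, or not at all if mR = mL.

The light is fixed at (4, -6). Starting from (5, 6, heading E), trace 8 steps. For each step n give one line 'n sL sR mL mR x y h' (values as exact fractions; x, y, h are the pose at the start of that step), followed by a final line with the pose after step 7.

0 100/117 20/9 100/117 -40/13 5 6 E
1 200/109 200/109 200/109 -400/109 4 6 S
2 25/13 10/13 25/13 -35/13 4 7 W
3 200/229 200/241 200/229 -94000/55189 5 7 N
4 100/117 20/9 100/117 -40/13 5 6 E
5 200/109 200/109 200/109 -400/109 4 6 S
6 25/13 10/13 25/13 -35/13 4 7 W
7 200/229 200/241 200/229 -94000/55189 5 7 N
final 5 6 E

n=0: pose=(5,6,E); sL=100/117, sR=20/9; mL=100/117, mR=-40/13; mL+mR=-20/9 → advance -1; mR−mL=-460/117 → turn -1·90°
n=1: pose=(4,6,S); sL=200/109, sR=200/109; mL=200/109, mR=-400/109; mL+mR=-200/109 → advance -1; mR−mL=-600/109 → turn -1·90°
n=2: pose=(4,7,W); sL=25/13, sR=10/13; mL=25/13, mR=-35/13; mL+mR=-10/13 → advance -1; mR−mL=-60/13 → turn -1·90°
n=3: pose=(5,7,N); sL=200/229, sR=200/241; mL=200/229, mR=-94000/55189; mL+mR=-200/241 → advance -1; mR−mL=-142200/55189 → turn -1·90°
n=4: pose=(5,6,E); sL=100/117, sR=20/9; mL=100/117, mR=-40/13; mL+mR=-20/9 → advance -1; mR−mL=-460/117 → turn -1·90°
n=5: pose=(4,6,S); sL=200/109, sR=200/109; mL=200/109, mR=-400/109; mL+mR=-200/109 → advance -1; mR−mL=-600/109 → turn -1·90°
n=6: pose=(4,7,W); sL=25/13, sR=10/13; mL=25/13, mR=-35/13; mL+mR=-10/13 → advance -1; mR−mL=-60/13 → turn -1·90°
n=7: pose=(5,7,N); sL=200/229, sR=200/241; mL=200/229, mR=-94000/55189; mL+mR=-200/241 → advance -1; mR−mL=-142200/55189 → turn -1·90°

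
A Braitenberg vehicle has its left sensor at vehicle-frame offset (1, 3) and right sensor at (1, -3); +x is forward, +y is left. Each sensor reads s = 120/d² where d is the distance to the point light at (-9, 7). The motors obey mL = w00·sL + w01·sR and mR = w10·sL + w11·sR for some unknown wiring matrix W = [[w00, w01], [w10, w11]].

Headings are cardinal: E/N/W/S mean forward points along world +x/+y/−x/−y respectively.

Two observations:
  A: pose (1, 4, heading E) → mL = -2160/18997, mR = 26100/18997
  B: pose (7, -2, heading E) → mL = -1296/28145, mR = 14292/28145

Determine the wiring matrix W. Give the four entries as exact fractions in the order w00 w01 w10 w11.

obs A: pose=(1,4,E) → sL=120/121, sR=120/157, mL=-2160/18997, mR=26100/18997
obs B: pose=(7,-2,E) → sL=24/65, sR=120/433, mL=-1296/28145, mR=14292/28145
sensor matrix S = [[120/121, 120/157], [24/65, 120/433]]; det S = -787968/106934113
solve [mL_A; mL_B] = S·[w00; w01] and [mR_A; mR_B] = S·[w10; w11]:
  w00 = -1/2, w01 = 1/2, w10 = 1, w11 = 1/2

-1/2 1/2 1 1/2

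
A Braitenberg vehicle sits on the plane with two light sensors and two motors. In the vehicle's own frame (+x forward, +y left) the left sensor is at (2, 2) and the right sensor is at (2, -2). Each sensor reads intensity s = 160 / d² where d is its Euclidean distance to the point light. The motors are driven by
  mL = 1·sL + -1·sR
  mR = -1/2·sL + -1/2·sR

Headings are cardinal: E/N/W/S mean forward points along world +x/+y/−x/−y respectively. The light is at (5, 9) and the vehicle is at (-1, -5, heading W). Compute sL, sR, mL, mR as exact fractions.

1/2 10/13 -7/26 -33/52

left sensor world pos  = (-3, -7); dL² = 320
right sensor world pos = (-3, -3); dR² = 208
sL = 160/320 = 1/2
sR = 160/208 = 10/13
mL = 1·sL + -1·sR = -7/26
mR = -1/2·sL + -1/2·sR = -33/52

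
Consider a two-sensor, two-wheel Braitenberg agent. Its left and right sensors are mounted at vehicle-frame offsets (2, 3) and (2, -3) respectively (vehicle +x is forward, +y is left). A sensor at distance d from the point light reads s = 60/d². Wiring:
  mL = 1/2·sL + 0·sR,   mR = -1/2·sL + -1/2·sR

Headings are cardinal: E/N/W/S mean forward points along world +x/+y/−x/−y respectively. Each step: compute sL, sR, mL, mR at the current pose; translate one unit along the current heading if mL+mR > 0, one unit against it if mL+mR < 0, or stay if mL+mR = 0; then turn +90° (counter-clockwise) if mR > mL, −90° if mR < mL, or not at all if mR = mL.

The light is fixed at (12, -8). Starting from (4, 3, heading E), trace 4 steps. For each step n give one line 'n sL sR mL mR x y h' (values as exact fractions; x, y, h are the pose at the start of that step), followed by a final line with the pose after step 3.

0 15/58 3/5 15/116 -249/580 4 3 E
1 20/39 4/15 10/39 -76/195 3 3 S
2 30/101 30/173 15/101 -4110/17473 3 4 W
3 60/317 60/221 30/317 -16140/70057 4 4 N
final 4 3 E

n=0: pose=(4,3,E); sL=15/58, sR=3/5; mL=15/116, mR=-249/580; mL+mR=-3/10 → advance -1; mR−mL=-81/145 → turn -1·90°
n=1: pose=(3,3,S); sL=20/39, sR=4/15; mL=10/39, mR=-76/195; mL+mR=-2/15 → advance -1; mR−mL=-42/65 → turn -1·90°
n=2: pose=(3,4,W); sL=30/101, sR=30/173; mL=15/101, mR=-4110/17473; mL+mR=-15/173 → advance -1; mR−mL=-6705/17473 → turn -1·90°
n=3: pose=(4,4,N); sL=60/317, sR=60/221; mL=30/317, mR=-16140/70057; mL+mR=-30/221 → advance -1; mR−mL=-22770/70057 → turn -1·90°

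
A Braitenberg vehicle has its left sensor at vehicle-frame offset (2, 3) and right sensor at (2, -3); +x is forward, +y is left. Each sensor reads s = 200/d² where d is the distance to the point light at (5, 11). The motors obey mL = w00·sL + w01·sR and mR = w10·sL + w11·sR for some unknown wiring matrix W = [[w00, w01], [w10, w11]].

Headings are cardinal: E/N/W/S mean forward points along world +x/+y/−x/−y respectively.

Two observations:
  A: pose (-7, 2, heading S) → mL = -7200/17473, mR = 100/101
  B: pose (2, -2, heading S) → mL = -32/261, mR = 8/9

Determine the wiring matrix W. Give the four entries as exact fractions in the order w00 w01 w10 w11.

obs A: pose=(-7,2,S) → sL=100/101, sR=100/173, mL=-7200/17473, mR=100/101
obs B: pose=(2,-2,S) → sL=8/9, sR=200/261, mL=-32/261, mR=8/9
sensor matrix S = [[100/101, 100/173], [8/9, 200/261]]; det S = 1116800/4560453
solve [mL_A; mL_B] = S·[w00; w01] and [mR_A; mR_B] = S·[w10; w11]:
  w00 = -1, w01 = 1, w10 = 1, w11 = 0

-1 1 1 0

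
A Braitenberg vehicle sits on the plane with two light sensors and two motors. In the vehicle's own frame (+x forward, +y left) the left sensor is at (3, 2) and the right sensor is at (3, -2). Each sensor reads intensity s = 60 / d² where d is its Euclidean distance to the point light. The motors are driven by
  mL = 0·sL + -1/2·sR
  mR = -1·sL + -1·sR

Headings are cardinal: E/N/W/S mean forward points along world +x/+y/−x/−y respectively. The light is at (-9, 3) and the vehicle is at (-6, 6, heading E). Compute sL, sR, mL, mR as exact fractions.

60/61 60/37 -30/37 -5880/2257

left sensor world pos  = (-3, 8); dL² = 61
right sensor world pos = (-3, 4); dR² = 37
sL = 60/61 = 60/61
sR = 60/37 = 60/37
mL = 0·sL + -1/2·sR = -30/37
mR = -1·sL + -1·sR = -5880/2257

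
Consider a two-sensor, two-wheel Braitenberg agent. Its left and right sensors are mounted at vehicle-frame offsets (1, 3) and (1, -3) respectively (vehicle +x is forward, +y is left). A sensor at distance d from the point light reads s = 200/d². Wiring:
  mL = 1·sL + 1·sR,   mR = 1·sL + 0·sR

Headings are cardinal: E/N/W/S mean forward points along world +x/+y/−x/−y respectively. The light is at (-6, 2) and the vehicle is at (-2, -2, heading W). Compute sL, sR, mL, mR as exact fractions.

100/29 20 680/29 100/29

left sensor world pos  = (-3, -5); dL² = 58
right sensor world pos = (-3, 1); dR² = 10
sL = 200/58 = 100/29
sR = 200/10 = 20
mL = 1·sL + 1·sR = 680/29
mR = 1·sL + 0·sR = 100/29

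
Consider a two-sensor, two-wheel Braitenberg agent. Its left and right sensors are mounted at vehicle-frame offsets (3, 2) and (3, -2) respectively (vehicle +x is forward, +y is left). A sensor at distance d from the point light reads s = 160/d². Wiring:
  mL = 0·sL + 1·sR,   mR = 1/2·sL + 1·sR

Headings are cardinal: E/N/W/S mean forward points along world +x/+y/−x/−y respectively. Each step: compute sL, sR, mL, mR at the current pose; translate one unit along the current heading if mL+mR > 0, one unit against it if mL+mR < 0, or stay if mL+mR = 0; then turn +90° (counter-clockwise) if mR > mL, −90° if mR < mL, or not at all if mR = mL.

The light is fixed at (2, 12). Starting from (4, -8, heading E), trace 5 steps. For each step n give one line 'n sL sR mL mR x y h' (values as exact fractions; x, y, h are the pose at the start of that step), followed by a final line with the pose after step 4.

n=0: pose=(4,-8,E); sL=160/349, sR=160/509; mL=160/509, mR=96560/177641; mL+mR=152400/177641 → advance +1; mR−mL=80/349 → turn +1·90°
n=1: pose=(5,-8,N); sL=16/29, sR=80/157; mL=80/157, mR=3576/4553; mL+mR=5896/4553 → advance +1; mR−mL=8/29 → turn +1·90°
n=2: pose=(5,-7,W); sL=160/441, sR=160/289; mL=160/289, mR=93680/127449; mL+mR=164240/127449 → advance +1; mR−mL=80/441 → turn +1·90°
n=3: pose=(4,-7,S); sL=8/25, sR=40/121; mL=40/121, mR=1484/3025; mL+mR=2484/3025 → advance +1; mR−mL=4/25 → turn +1·90°
n=4: pose=(4,-8,E); sL=160/349, sR=160/509; mL=160/509, mR=96560/177641; mL+mR=152400/177641 → advance +1; mR−mL=80/349 → turn +1·90°

0 160/349 160/509 160/509 96560/177641 4 -8 E
1 16/29 80/157 80/157 3576/4553 5 -8 N
2 160/441 160/289 160/289 93680/127449 5 -7 W
3 8/25 40/121 40/121 1484/3025 4 -7 S
4 160/349 160/509 160/509 96560/177641 4 -8 E
final 5 -8 N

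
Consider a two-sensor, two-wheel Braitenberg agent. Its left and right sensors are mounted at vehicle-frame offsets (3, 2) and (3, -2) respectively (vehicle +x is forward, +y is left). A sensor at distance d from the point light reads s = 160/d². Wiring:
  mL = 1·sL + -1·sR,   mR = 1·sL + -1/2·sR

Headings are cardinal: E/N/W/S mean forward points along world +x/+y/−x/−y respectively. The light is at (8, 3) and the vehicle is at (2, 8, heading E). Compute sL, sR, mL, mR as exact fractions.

left sensor world pos  = (5, 10); dL² = 58
right sensor world pos = (5, 6); dR² = 18
sL = 160/58 = 80/29
sR = 160/18 = 80/9
mL = 1·sL + -1·sR = -1600/261
mR = 1·sL + -1/2·sR = -440/261

80/29 80/9 -1600/261 -440/261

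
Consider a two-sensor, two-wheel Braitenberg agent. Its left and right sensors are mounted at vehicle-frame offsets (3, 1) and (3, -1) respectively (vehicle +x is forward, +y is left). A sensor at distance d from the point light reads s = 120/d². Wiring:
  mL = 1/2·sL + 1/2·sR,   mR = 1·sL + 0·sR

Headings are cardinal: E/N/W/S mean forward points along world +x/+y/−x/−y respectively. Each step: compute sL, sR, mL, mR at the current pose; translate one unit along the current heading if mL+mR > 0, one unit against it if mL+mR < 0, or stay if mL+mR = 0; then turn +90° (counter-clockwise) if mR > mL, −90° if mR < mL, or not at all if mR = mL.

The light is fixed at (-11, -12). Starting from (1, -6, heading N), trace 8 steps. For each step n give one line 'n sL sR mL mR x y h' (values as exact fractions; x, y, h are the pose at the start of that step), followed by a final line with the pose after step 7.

n=0: pose=(1,-6,N); sL=60/101, sR=12/25; mL=1356/2525, mR=60/101; mL+mR=2856/2525 → advance +1; mR−mL=144/2525 → turn +1·90°
n=1: pose=(1,-5,W); sL=40/39, sR=24/29; mL=1048/1131, mR=40/39; mL+mR=736/377 → advance +1; mR−mL=112/1131 → turn +1·90°
n=2: pose=(0,-5,S); sL=3/4, sR=30/29; mL=207/232, mR=3/4; mL+mR=381/232 → advance +1; mR−mL=-33/232 → turn -1·90°
n=3: pose=(0,-6,W); sL=120/89, sR=120/113; mL=12120/10057, mR=120/89; mL+mR=25680/10057 → advance +1; mR−mL=1440/10057 → turn +1·90°
n=4: pose=(-1,-6,S); sL=12/13, sR=4/3; mL=44/39, mR=12/13; mL+mR=80/39 → advance +1; mR−mL=-8/39 → turn -1·90°
n=5: pose=(-1,-7,W); sL=24/13, sR=24/17; mL=360/221, mR=24/13; mL+mR=768/221 → advance +1; mR−mL=48/221 → turn +1·90°
n=6: pose=(-2,-7,S); sL=15/13, sR=30/17; mL=645/442, mR=15/13; mL+mR=1155/442 → advance +1; mR−mL=-135/442 → turn -1·90°
n=7: pose=(-2,-8,W); sL=8/3, sR=120/61; mL=424/183, mR=8/3; mL+mR=304/61 → advance +1; mR−mL=64/183 → turn +1·90°

0 60/101 12/25 1356/2525 60/101 1 -6 N
1 40/39 24/29 1048/1131 40/39 1 -5 W
2 3/4 30/29 207/232 3/4 0 -5 S
3 120/89 120/113 12120/10057 120/89 0 -6 W
4 12/13 4/3 44/39 12/13 -1 -6 S
5 24/13 24/17 360/221 24/13 -1 -7 W
6 15/13 30/17 645/442 15/13 -2 -7 S
7 8/3 120/61 424/183 8/3 -2 -8 W
final -3 -8 S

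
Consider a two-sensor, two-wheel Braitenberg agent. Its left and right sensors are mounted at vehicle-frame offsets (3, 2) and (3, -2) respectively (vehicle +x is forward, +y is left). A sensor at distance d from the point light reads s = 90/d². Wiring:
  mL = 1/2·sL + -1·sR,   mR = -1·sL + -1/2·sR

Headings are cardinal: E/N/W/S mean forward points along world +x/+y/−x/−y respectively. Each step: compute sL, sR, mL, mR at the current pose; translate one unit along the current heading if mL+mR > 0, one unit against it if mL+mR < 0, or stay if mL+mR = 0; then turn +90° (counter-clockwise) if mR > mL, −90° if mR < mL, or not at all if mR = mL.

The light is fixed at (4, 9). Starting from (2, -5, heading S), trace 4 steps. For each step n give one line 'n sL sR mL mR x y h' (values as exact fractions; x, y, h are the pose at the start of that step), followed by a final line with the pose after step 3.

0 90/289 18/61 -2457/17629 -8091/17629 2 -5 S
1 9/25 45/73 -1593/3650 -2439/3650 2 -4 W
2 90/109 90/101 -5265/11009 -13995/11009 3 -4 N
3 45/74 9/26 -81/1924 -1503/1924 3 -5 E
final 2 -5 S

n=0: pose=(2,-5,S); sL=90/289, sR=18/61; mL=-2457/17629, mR=-8091/17629; mL+mR=-10548/17629 → advance -1; mR−mL=-5634/17629 → turn -1·90°
n=1: pose=(2,-4,W); sL=9/25, sR=45/73; mL=-1593/3650, mR=-2439/3650; mL+mR=-2016/1825 → advance -1; mR−mL=-423/1825 → turn -1·90°
n=2: pose=(3,-4,N); sL=90/109, sR=90/101; mL=-5265/11009, mR=-13995/11009; mL+mR=-19260/11009 → advance -1; mR−mL=-8730/11009 → turn -1·90°
n=3: pose=(3,-5,E); sL=45/74, sR=9/26; mL=-81/1924, mR=-1503/1924; mL+mR=-396/481 → advance -1; mR−mL=-711/962 → turn -1·90°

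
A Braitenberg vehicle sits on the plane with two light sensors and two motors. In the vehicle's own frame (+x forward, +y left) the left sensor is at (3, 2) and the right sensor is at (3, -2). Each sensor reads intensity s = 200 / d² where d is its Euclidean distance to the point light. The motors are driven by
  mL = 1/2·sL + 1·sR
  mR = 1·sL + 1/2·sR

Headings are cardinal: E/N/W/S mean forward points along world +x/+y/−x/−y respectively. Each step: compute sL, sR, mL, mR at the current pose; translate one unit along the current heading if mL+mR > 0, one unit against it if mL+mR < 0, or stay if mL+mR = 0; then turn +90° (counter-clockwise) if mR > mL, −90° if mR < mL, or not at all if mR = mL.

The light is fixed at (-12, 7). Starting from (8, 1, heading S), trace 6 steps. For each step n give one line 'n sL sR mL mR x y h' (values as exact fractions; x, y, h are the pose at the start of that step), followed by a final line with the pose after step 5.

0 40/113 40/81 6140/9153 5500/9153 8 1 S
1 20/37 100/157 5270/5809 4990/5809 8 0 W
2 40/61 200/457 21340/27877 24380/27877 7 0 N
3 5/8 25/34 285/272 135/136 7 1 W
4 40/53 200/409 18780/21677 21660/21677 6 1 N
5 100/137 100/117 19550/16029 18550/16029 6 2 W
final 5 2 N

n=0: pose=(8,1,S); sL=40/113, sR=40/81; mL=6140/9153, mR=5500/9153; mL+mR=3880/3051 → advance +1; mR−mL=-640/9153 → turn -1·90°
n=1: pose=(8,0,W); sL=20/37, sR=100/157; mL=5270/5809, mR=4990/5809; mL+mR=10260/5809 → advance +1; mR−mL=-280/5809 → turn -1·90°
n=2: pose=(7,0,N); sL=40/61, sR=200/457; mL=21340/27877, mR=24380/27877; mL+mR=45720/27877 → advance +1; mR−mL=3040/27877 → turn +1·90°
n=3: pose=(7,1,W); sL=5/8, sR=25/34; mL=285/272, mR=135/136; mL+mR=555/272 → advance +1; mR−mL=-15/272 → turn -1·90°
n=4: pose=(6,1,N); sL=40/53, sR=200/409; mL=18780/21677, mR=21660/21677; mL+mR=40440/21677 → advance +1; mR−mL=2880/21677 → turn +1·90°
n=5: pose=(6,2,W); sL=100/137, sR=100/117; mL=19550/16029, mR=18550/16029; mL+mR=12700/5343 → advance +1; mR−mL=-1000/16029 → turn -1·90°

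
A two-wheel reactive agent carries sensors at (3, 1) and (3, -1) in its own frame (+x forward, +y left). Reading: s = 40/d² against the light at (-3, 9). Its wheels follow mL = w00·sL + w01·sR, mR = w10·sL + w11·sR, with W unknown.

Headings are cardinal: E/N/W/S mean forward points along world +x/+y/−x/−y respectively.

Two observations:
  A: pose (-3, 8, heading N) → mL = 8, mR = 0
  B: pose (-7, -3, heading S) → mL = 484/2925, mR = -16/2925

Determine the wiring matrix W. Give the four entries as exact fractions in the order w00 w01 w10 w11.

obs A: pose=(-3,8,N) → sL=8, sR=8, mL=8, mR=0
obs B: pose=(-7,-3,S) → sL=20/117, sR=4/25, mL=484/2925, mR=-16/2925
sensor matrix S = [[8, 8], [20/117, 4/25]]; det S = -256/2925
solve [mL_A; mL_B] = S·[w00; w01] and [mR_A; mR_B] = S·[w10; w11]:
  w00 = 1/2, w01 = 1/2, w10 = -1/2, w11 = 1/2

1/2 1/2 -1/2 1/2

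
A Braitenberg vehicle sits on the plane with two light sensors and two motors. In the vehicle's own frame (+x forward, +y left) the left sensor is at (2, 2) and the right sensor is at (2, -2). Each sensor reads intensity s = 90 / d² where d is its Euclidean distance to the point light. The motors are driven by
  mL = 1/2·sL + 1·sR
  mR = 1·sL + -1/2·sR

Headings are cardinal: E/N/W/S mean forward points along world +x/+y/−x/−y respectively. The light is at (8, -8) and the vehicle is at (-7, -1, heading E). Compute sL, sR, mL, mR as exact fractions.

9/25 45/97 3123/4850 621/4850

left sensor world pos  = (-5, 1); dL² = 250
right sensor world pos = (-5, -3); dR² = 194
sL = 90/250 = 9/25
sR = 90/194 = 45/97
mL = 1/2·sL + 1·sR = 3123/4850
mR = 1·sL + -1/2·sR = 621/4850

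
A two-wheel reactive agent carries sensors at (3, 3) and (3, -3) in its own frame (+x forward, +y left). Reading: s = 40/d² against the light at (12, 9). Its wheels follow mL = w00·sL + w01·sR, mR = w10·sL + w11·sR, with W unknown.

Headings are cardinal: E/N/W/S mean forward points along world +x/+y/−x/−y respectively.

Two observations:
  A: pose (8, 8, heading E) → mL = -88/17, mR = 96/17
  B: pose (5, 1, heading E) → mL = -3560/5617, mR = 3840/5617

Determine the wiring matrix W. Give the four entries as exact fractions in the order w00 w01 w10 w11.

-1/2 -1/2 1 -1

obs A: pose=(8,8,E) → sL=8, sR=40/17, mL=-88/17, mR=96/17
obs B: pose=(5,1,E) → sL=40/41, sR=40/137, mL=-3560/5617, mR=3840/5617
sensor matrix S = [[8, 40/17], [40/41, 40/137]]; det S = 3840/95489
solve [mL_A; mL_B] = S·[w00; w01] and [mR_A; mR_B] = S·[w10; w11]:
  w00 = -1/2, w01 = -1/2, w10 = 1, w11 = -1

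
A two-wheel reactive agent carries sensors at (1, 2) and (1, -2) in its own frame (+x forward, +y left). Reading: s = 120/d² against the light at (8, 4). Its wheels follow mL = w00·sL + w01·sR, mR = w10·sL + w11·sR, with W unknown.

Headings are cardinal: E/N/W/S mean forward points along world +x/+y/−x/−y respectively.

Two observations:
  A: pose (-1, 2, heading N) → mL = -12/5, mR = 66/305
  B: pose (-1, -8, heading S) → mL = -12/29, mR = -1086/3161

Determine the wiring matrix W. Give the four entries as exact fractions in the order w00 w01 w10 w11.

0 -1 -1 1/2

obs A: pose=(-1,2,N) → sL=60/61, sR=12/5, mL=-12/5, mR=66/305
obs B: pose=(-1,-8,S) → sL=60/109, sR=12/29, mL=-12/29, mR=-1086/3161
sensor matrix S = [[60/61, 12/5], [60/109, 12/29]]; det S = -176256/192821
solve [mL_A; mL_B] = S·[w00; w01] and [mR_A; mR_B] = S·[w10; w11]:
  w00 = 0, w01 = -1, w10 = -1, w11 = 1/2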